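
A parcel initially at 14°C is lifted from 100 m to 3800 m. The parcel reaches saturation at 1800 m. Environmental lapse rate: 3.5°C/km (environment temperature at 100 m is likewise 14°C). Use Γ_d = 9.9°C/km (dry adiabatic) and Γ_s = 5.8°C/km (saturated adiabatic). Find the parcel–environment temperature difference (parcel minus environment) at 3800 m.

-15.48°C (parcel cooler than environment)

Parcel:
  Dry to 1800 m: -9.9 × 1.7 km = -16.83°C, so T = -2.83°C.
  Saturated to 3800 m: -5.8 × 2 km = -11.6°C, so T = -14.43°C.
Environment:
  Environment to 3800 m: -3.5 × 3.7 km = -12.95°C, so T = 1.05°C.
T_parcel − T_env = -14.43 − 1.05 = -15.48°C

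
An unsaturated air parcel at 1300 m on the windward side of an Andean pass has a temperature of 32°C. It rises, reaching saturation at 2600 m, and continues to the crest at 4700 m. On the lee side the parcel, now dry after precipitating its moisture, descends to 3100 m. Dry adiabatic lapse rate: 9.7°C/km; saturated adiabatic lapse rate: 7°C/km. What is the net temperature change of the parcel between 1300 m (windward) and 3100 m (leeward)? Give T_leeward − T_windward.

1300 → 2600 m (dry, 9.7°C/km): ΔT = -9.7 × 1.3 = -12.61°C → T = 19.39°C
2600 → 4700 m (saturated, 7°C/km): ΔT = -7 × 2.1 = -14.7°C → T = 4.69°C
4700 → 3100 m (dry descent, 9.7°C/km): ΔT = +9.7 × 1.6 = +15.52°C → T = 20.21°C
Net change vs windward start: 20.21 − 32 = -11.79°C

-11.79°C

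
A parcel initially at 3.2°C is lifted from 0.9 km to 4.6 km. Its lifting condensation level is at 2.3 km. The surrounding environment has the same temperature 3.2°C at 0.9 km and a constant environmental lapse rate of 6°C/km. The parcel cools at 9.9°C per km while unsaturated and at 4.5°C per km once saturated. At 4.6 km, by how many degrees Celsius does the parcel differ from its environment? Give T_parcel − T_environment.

-2.01°C (parcel cooler than environment)

Parcel:
  Dry to 2300 m: -9.9 × 1.4 km = -13.86°C, so T = -10.66°C.
  Saturated to 4600 m: -4.5 × 2.3 km = -10.35°C, so T = -21.01°C.
Environment:
  Environment to 4600 m: -6 × 3.7 km = -22.2°C, so T = -19°C.
T_parcel − T_env = -21.01 − (-19) = -2.01°C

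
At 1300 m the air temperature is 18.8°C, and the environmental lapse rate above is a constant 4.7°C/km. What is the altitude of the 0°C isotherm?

5300 m

Height above start = (18.8 − 0) / 4.7 = 4 km
Altitude = 1300 m + 4000 m = 5300 m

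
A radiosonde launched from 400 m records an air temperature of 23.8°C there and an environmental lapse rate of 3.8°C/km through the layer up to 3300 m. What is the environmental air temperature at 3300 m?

12.78°C

400 → 3300 m (environmental, 3.8°C/km): ΔT = -3.8 × 2.9 = -11.02°C → T = 12.78°C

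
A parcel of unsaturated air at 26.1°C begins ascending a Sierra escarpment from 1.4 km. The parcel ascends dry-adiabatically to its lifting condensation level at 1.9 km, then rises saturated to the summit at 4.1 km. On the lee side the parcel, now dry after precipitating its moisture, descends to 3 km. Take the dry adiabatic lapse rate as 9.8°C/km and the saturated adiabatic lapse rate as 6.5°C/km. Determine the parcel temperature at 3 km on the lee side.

1400–1900 m, dry: Δz = 0.5 km ⇒ ΔT = -4.9°C; T = 21.2°C
1900–4100 m, saturated: Δz = 2.2 km ⇒ ΔT = -14.3°C; T = 6.9°C
4100–3000 m, dry descent: Δz = 1.1 km ⇒ ΔT = +10.78°C; T = 17.68°C

17.68°C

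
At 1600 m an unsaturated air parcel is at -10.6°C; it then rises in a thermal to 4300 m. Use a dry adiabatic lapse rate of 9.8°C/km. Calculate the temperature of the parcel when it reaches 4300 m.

Dry adiabatic to 4300 m: -9.8 × 2.7 km = -26.46°C, so T = -37.06°C.

-37.06°C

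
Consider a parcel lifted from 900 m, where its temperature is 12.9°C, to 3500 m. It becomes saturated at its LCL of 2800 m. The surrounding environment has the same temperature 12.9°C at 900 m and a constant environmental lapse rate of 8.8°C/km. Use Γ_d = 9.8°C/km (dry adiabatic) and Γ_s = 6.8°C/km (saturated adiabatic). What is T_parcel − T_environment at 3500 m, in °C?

-0.5°C (parcel cooler than environment)

Parcel:
  900–2800 m, dry: Δz = 1.9 km ⇒ ΔT = -18.62°C; T = -5.72°C
  2800–3500 m, saturated: Δz = 0.7 km ⇒ ΔT = -4.76°C; T = -10.48°C
Environment:
  900–3500 m, environment: Δz = 2.6 km ⇒ ΔT = -22.88°C; T = -9.98°C
T_parcel − T_env = -10.48 − (-9.98) = -0.5°C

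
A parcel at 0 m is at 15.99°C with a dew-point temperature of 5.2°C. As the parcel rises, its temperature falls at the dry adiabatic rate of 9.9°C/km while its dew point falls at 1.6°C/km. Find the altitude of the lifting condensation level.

T and T_d converge at 9.9 − 1.6 = 8.3°C per km
Height above start = (15.99 − 5.2) / 8.3 = 1.3 km
LCL altitude = 0 m + 1300 m = 1300 m

1300 m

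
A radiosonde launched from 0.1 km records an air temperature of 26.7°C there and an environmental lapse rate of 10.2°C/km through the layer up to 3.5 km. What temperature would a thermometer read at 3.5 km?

-7.98°C

Environmental to 3500 m: -10.2 × 3.4 km = -34.68°C, so T = -7.98°C.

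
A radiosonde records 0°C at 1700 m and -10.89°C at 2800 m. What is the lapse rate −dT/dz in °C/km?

9.9°C/km

Γ = −ΔT/Δz = (0 − (-10.89)) / (2800 − 1700) m
  = 10.89°C / 1.1 km = 9.9°C/km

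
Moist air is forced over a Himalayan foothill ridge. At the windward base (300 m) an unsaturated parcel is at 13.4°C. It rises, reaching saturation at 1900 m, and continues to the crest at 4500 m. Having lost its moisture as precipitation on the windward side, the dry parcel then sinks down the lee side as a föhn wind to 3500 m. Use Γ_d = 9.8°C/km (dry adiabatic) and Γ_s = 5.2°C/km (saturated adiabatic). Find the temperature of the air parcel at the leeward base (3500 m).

300–1900 m, dry: Δz = 1.6 km ⇒ ΔT = -15.68°C; T = -2.28°C
1900–4500 m, saturated: Δz = 2.6 km ⇒ ΔT = -13.52°C; T = -15.8°C
4500–3500 m, dry descent: Δz = 1 km ⇒ ΔT = +9.8°C; T = -6°C

-6°C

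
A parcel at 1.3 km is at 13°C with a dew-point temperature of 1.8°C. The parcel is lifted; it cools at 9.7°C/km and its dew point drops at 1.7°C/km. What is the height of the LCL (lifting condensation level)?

T and T_d converge at 9.7 − 1.7 = 8°C per km
Height above start = (13 − 1.8) / 8 = 1.4 km
LCL altitude = 1300 m + 1400 m = 2700 m

2.7 km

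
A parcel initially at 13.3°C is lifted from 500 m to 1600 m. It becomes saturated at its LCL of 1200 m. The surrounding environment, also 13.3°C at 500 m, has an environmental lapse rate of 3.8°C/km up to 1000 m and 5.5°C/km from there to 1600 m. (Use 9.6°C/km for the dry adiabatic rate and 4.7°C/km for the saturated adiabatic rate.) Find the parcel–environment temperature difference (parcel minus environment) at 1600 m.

-3.4°C (parcel cooler than environment)

Parcel:
  From 500 m to 1200 m (dry): cools by 9.6 × 0.7 = 6.72°C, giving 6.58°C.
  From 1200 m to 1600 m (saturated): cools by 4.7 × 0.4 = 1.88°C, giving 4.7°C.
Environment:
  From 500 m to 1000 m (environment, lower layer): cools by 3.8 × 0.5 = 1.9°C, giving 11.4°C.
  From 1000 m to 1600 m (environment, upper layer): cools by 5.5 × 0.6 = 3.3°C, giving 8.1°C.
T_parcel − T_env = 4.7 − 8.1 = -3.4°C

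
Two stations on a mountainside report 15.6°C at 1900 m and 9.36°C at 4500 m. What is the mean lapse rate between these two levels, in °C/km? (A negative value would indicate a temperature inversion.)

2.4°C/km

Γ = −ΔT/Δz = (15.6 − 9.36) / (4500 − 1900) m
  = 6.24°C / 2.6 km = 2.4°C/km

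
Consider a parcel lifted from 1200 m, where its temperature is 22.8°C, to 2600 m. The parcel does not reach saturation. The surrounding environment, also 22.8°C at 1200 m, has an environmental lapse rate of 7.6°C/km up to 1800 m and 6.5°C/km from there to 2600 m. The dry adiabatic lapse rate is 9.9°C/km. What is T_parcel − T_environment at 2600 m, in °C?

Parcel:
  Dry to 2600 m: -9.9 × 1.4 km = -13.86°C, so T = 8.94°C.
Environment:
  Environment, lower layer to 1800 m: -7.6 × 0.6 km = -4.56°C, so T = 18.24°C.
  Environment, upper layer to 2600 m: -6.5 × 0.8 km = -5.2°C, so T = 13.04°C.
T_parcel − T_env = 8.94 − 13.04 = -4.1°C

-4.1°C (parcel cooler than environment)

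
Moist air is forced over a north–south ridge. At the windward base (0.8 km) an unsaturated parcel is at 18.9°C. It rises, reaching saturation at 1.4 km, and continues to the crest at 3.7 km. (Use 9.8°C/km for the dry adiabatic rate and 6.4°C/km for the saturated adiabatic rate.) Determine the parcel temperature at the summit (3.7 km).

Dry to 1400 m: -9.8 × 0.6 km = -5.88°C, so T = 13.02°C.
Saturated to 3700 m: -6.4 × 2.3 km = -14.72°C, so T = -1.7°C.

-1.7°C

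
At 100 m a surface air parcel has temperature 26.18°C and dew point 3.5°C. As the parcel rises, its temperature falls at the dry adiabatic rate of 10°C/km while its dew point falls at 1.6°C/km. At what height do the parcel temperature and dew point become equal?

2800 m

T and T_d converge at 10 − 1.6 = 8.4°C per km
Height above start = (26.18 − 3.5) / 8.4 = 2.7 km
LCL altitude = 100 m + 2700 m = 2800 m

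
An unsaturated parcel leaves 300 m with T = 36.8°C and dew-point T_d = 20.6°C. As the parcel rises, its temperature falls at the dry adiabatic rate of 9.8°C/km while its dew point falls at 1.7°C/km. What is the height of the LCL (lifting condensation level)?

T and T_d converge at 9.8 − 1.7 = 8.1°C per km
Height above start = (36.8 − 20.6) / 8.1 = 2 km
LCL altitude = 300 m + 2000 m = 2300 m

2300 m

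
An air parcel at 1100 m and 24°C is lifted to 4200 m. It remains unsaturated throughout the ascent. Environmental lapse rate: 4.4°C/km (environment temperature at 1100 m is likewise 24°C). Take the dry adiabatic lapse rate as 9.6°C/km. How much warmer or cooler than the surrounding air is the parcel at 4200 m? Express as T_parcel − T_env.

Parcel:
  Dry to 4200 m: -9.6 × 3.1 km = -29.76°C, so T = -5.76°C.
Environment:
  Environment to 4200 m: -4.4 × 3.1 km = -13.64°C, so T = 10.36°C.
T_parcel − T_env = -5.76 − 10.36 = -16.12°C

-16.12°C (parcel cooler than environment)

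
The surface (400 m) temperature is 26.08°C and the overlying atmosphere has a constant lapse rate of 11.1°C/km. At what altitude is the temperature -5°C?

3200 m

Height above start = (26.08 − (-5)) / 11.1 = 2.8 km
Altitude = 400 m + 2800 m = 3200 m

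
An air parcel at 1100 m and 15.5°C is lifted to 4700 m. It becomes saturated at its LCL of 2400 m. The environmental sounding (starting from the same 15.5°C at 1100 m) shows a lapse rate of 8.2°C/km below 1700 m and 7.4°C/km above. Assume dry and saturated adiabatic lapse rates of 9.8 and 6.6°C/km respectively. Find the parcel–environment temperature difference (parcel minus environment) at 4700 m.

-0.8°C (parcel cooler than environment)

Parcel:
  1100 → 2400 m (dry, 9.8°C/km): ΔT = -9.8 × 1.3 = -12.74°C → T = 2.76°C
  2400 → 4700 m (saturated, 6.6°C/km): ΔT = -6.6 × 2.3 = -15.18°C → T = -12.42°C
Environment:
  1100 → 1700 m (environment, lower layer, 8.2°C/km): ΔT = -8.2 × 0.6 = -4.92°C → T = 10.58°C
  1700 → 4700 m (environment, upper layer, 7.4°C/km): ΔT = -7.4 × 3 = -22.2°C → T = -11.62°C
T_parcel − T_env = -12.42 − (-11.62) = -0.8°C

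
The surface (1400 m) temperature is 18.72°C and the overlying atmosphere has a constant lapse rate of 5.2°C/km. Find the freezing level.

Height above start = (18.72 − 0) / 5.2 = 3.6 km
Altitude = 1400 m + 3600 m = 5000 m

5000 m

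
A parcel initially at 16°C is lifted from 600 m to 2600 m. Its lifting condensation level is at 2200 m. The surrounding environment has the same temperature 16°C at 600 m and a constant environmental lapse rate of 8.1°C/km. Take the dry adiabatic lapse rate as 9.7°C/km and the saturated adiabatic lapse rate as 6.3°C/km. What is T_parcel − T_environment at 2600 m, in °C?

Parcel:
  From 600 m to 2200 m (dry): cools by 9.7 × 1.6 = 15.52°C, giving 0.48°C.
  From 2200 m to 2600 m (saturated): cools by 6.3 × 0.4 = 2.52°C, giving -2.04°C.
Environment:
  From 600 m to 2600 m (environment): cools by 8.1 × 2 = 16.2°C, giving -0.2°C.
T_parcel − T_env = -2.04 − (-0.2) = -1.84°C

-1.84°C (parcel cooler than environment)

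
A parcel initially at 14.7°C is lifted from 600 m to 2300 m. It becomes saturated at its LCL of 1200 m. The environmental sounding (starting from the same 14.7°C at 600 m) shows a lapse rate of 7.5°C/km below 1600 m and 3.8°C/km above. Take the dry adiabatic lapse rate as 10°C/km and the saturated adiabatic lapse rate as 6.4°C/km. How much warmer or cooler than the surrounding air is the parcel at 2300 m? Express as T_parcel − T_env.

-2.88°C (parcel cooler than environment)

Parcel:
  600 → 1200 m (dry, 10°C/km): ΔT = -10 × 0.6 = -6°C → T = 8.7°C
  1200 → 2300 m (saturated, 6.4°C/km): ΔT = -6.4 × 1.1 = -7.04°C → T = 1.66°C
Environment:
  600 → 1600 m (environment, lower layer, 7.5°C/km): ΔT = -7.5 × 1 = -7.5°C → T = 7.2°C
  1600 → 2300 m (environment, upper layer, 3.8°C/km): ΔT = -3.8 × 0.7 = -2.66°C → T = 4.54°C
T_parcel − T_env = 1.66 − 4.54 = -2.88°C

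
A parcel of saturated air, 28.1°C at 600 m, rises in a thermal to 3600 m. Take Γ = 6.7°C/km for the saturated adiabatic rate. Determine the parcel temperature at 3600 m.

8°C

600 → 3600 m (saturated adiabatic, 6.7°C/km): ΔT = -6.7 × 3 = -20.1°C → T = 8°C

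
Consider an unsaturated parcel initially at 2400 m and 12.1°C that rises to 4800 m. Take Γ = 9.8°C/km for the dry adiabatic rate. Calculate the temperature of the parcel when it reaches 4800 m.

-11.42°C

2400 → 4800 m (dry adiabatic, 9.8°C/km): ΔT = -9.8 × 2.4 = -23.52°C → T = -11.42°C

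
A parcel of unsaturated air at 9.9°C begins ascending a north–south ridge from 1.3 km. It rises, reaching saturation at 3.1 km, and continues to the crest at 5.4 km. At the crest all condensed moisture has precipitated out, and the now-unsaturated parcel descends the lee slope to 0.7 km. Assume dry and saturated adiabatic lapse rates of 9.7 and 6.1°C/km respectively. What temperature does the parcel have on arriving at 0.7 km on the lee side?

24°C

From 1300 m to 3100 m (dry): cools by 9.7 × 1.8 = 17.46°C, giving -7.56°C.
From 3100 m to 5400 m (saturated): cools by 6.1 × 2.3 = 14.03°C, giving -21.59°C.
From 5400 m to 700 m (dry descent): warms by 9.7 × 4.7 = 45.59°C, giving 24°C.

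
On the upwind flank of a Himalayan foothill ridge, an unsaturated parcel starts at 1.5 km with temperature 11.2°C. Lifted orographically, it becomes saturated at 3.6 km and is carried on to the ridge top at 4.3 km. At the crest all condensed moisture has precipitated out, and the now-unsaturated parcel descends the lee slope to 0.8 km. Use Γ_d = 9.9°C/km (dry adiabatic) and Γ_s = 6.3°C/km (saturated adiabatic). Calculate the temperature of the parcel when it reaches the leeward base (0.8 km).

1500–3600 m, dry: Δz = 2.1 km ⇒ ΔT = -20.79°C; T = -9.59°C
3600–4300 m, saturated: Δz = 0.7 km ⇒ ΔT = -4.41°C; T = -14°C
4300–800 m, dry descent: Δz = 3.5 km ⇒ ΔT = +34.65°C; T = 20.65°C

20.65°C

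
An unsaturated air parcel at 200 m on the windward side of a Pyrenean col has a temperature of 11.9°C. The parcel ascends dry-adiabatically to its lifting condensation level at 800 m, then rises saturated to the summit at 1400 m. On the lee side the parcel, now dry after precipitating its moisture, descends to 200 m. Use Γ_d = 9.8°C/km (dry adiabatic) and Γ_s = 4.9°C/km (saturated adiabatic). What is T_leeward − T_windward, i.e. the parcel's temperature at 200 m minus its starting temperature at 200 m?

+2.94°C

200 → 800 m (dry, 9.8°C/km): ΔT = -9.8 × 0.6 = -5.88°C → T = 6.02°C
800 → 1400 m (saturated, 4.9°C/km): ΔT = -4.9 × 0.6 = -2.94°C → T = 3.08°C
1400 → 200 m (dry descent, 9.8°C/km): ΔT = +9.8 × 1.2 = +11.76°C → T = 14.84°C
Net change vs windward start: 14.84 − 11.9 = +2.94°C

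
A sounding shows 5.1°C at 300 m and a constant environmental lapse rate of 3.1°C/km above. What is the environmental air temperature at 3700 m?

300 → 3700 m (environmental, 3.1°C/km): ΔT = -3.1 × 3.4 = -10.54°C → T = -5.44°C

-5.44°C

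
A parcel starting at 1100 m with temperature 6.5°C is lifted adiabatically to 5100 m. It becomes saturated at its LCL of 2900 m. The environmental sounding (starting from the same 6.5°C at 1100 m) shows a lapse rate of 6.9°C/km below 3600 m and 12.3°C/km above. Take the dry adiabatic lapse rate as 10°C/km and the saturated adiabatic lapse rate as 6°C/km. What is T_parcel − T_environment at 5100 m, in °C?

+4.5°C (parcel warmer than environment)

Parcel:
  1100–2900 m, dry: Δz = 1.8 km ⇒ ΔT = -18°C; T = -11.5°C
  2900–5100 m, saturated: Δz = 2.2 km ⇒ ΔT = -13.2°C; T = -24.7°C
Environment:
  1100–3600 m, environment, lower layer: Δz = 2.5 km ⇒ ΔT = -17.25°C; T = -10.75°C
  3600–5100 m, environment, upper layer: Δz = 1.5 km ⇒ ΔT = -18.45°C; T = -29.2°C
T_parcel − T_env = -24.7 − (-29.2) = +4.5°C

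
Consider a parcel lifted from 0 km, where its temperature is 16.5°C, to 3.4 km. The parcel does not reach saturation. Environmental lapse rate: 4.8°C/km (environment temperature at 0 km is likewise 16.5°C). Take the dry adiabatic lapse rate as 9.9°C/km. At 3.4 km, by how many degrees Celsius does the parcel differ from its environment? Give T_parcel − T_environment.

-17.34°C (parcel cooler than environment)

Parcel:
  0 → 3400 m (dry, 9.9°C/km): ΔT = -9.9 × 3.4 = -33.66°C → T = -17.16°C
Environment:
  0 → 3400 m (environment, 4.8°C/km): ΔT = -4.8 × 3.4 = -16.32°C → T = 0.18°C
T_parcel − T_env = -17.16 − 0.18 = -17.34°C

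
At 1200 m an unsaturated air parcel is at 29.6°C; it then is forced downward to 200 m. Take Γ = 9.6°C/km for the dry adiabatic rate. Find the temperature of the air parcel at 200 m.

From 1200 m to 200 m (dry adiabatic): warms by 9.6 × 1 = 9.6°C, giving 39.2°C.

39.2°C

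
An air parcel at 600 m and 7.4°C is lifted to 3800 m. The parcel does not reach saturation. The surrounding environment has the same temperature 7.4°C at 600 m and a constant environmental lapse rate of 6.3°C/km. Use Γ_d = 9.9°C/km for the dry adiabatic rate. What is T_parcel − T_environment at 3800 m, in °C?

Parcel:
  600 → 3800 m (dry, 9.9°C/km): ΔT = -9.9 × 3.2 = -31.68°C → T = -24.28°C
Environment:
  600 → 3800 m (environment, 6.3°C/km): ΔT = -6.3 × 3.2 = -20.16°C → T = -12.76°C
T_parcel − T_env = -24.28 − (-12.76) = -11.52°C

-11.52°C (parcel cooler than environment)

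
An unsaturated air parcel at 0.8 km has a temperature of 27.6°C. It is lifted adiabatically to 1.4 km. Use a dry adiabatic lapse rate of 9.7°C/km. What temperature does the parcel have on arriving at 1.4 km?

21.78°C

800 → 1400 m (dry adiabatic, 9.7°C/km): ΔT = -9.7 × 0.6 = -5.82°C → T = 21.78°C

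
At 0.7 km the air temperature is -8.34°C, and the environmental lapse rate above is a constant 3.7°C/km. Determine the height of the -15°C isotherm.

Height above start = (-8.34 − (-15)) / 3.7 = 1.8 km
Altitude = 700 m + 1800 m = 2500 m

2.5 km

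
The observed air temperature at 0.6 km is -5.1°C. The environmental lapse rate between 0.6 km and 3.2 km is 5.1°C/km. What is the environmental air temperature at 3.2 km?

-18.36°C

Environmental to 3200 m: -5.1 × 2.6 km = -13.26°C, so T = -18.36°C.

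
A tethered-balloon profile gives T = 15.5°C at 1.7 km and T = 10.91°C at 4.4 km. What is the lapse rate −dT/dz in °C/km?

Γ = −ΔT/Δz = (15.5 − 10.91) / (4400 − 1700) m
  = 4.59°C / 2.7 km = 1.7°C/km

1.7°C/km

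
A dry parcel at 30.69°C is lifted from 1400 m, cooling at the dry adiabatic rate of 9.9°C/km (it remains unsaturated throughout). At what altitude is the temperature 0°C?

Height above start = (30.69 − 0) / 9.9 = 3.1 km
Altitude = 1400 m + 3100 m = 4500 m

4500 m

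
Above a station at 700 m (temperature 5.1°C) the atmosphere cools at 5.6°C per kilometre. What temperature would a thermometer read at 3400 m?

From 700 m to 3400 m (environmental): cools by 5.6 × 2.7 = 15.12°C, giving -10.02°C.

-10.02°C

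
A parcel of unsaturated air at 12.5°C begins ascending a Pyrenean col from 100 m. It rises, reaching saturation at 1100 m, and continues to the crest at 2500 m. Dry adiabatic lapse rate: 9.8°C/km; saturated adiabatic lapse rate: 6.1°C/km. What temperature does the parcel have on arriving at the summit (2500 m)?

100 → 1100 m (dry, 9.8°C/km): ΔT = -9.8 × 1 = -9.8°C → T = 2.7°C
1100 → 2500 m (saturated, 6.1°C/km): ΔT = -6.1 × 1.4 = -8.54°C → T = -5.84°C

-5.84°C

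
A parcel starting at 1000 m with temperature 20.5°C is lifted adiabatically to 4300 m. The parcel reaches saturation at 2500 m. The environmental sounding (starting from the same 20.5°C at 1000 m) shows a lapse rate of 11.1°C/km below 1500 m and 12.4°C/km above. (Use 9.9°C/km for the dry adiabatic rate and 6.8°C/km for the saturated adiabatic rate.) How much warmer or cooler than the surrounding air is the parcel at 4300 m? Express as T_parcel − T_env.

Parcel:
  Dry to 2500 m: -9.9 × 1.5 km = -14.85°C, so T = 5.65°C.
  Saturated to 4300 m: -6.8 × 1.8 km = -12.24°C, so T = -6.59°C.
Environment:
  Environment, lower layer to 1500 m: -11.1 × 0.5 km = -5.55°C, so T = 14.95°C.
  Environment, upper layer to 4300 m: -12.4 × 2.8 km = -34.72°C, so T = -19.77°C.
T_parcel − T_env = -6.59 − (-19.77) = +13.18°C

+13.18°C (parcel warmer than environment)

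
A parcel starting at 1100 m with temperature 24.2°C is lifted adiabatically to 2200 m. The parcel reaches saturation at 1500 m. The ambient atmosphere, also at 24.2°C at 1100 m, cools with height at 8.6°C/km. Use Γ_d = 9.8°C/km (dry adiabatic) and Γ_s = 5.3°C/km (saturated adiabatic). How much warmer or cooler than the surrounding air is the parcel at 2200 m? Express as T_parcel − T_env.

+1.83°C (parcel warmer than environment)

Parcel:
  Dry to 1500 m: -9.8 × 0.4 km = -3.92°C, so T = 20.28°C.
  Saturated to 2200 m: -5.3 × 0.7 km = -3.71°C, so T = 16.57°C.
Environment:
  Environment to 2200 m: -8.6 × 1.1 km = -9.46°C, so T = 14.74°C.
T_parcel − T_env = 16.57 − 14.74 = +1.83°C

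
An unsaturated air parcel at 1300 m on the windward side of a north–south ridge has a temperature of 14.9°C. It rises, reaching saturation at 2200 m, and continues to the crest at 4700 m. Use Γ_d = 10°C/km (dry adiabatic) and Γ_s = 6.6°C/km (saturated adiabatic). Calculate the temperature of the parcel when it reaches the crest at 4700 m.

1300 → 2200 m (dry, 10°C/km): ΔT = -10 × 0.9 = -9°C → T = 5.9°C
2200 → 4700 m (saturated, 6.6°C/km): ΔT = -6.6 × 2.5 = -16.5°C → T = -10.6°C

-10.6°C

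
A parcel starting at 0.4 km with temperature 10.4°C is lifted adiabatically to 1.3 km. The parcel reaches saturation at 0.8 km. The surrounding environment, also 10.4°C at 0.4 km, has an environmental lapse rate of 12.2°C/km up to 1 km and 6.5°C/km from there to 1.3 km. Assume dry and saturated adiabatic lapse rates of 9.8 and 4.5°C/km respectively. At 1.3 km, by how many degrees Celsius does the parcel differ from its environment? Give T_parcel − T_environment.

Parcel:
  400–800 m, dry: Δz = 0.4 km ⇒ ΔT = -3.92°C; T = 6.48°C
  800–1300 m, saturated: Δz = 0.5 km ⇒ ΔT = -2.25°C; T = 4.23°C
Environment:
  400–1000 m, environment, lower layer: Δz = 0.6 km ⇒ ΔT = -7.32°C; T = 3.08°C
  1000–1300 m, environment, upper layer: Δz = 0.3 km ⇒ ΔT = -1.95°C; T = 1.13°C
T_parcel − T_env = 4.23 − 1.13 = +3.1°C

+3.1°C (parcel warmer than environment)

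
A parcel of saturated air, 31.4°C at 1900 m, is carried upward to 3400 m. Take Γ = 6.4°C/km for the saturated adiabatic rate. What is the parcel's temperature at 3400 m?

1900–3400 m, saturated adiabatic: Δz = 1.5 km ⇒ ΔT = -9.6°C; T = 21.8°C

21.8°C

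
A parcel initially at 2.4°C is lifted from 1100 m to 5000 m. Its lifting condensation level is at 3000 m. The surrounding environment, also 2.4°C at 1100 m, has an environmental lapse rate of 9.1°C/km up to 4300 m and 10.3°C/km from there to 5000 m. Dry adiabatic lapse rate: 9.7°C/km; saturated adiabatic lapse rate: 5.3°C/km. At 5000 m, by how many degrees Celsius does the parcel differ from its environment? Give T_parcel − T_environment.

Parcel:
  From 1100 m to 3000 m (dry): cools by 9.7 × 1.9 = 18.43°C, giving -16.03°C.
  From 3000 m to 5000 m (saturated): cools by 5.3 × 2 = 10.6°C, giving -26.63°C.
Environment:
  From 1100 m to 4300 m (environment, lower layer): cools by 9.1 × 3.2 = 29.12°C, giving -26.72°C.
  From 4300 m to 5000 m (environment, upper layer): cools by 10.3 × 0.7 = 7.21°C, giving -33.93°C.
T_parcel − T_env = -26.63 − (-33.93) = +7.3°C

+7.3°C (parcel warmer than environment)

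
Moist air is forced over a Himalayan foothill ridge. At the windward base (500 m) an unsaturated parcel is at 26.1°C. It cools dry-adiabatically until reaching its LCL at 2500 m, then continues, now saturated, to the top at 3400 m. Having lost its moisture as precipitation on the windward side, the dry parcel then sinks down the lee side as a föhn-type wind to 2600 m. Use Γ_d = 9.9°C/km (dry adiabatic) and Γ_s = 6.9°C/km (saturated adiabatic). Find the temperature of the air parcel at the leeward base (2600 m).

8.01°C

Dry to 2500 m: -9.9 × 2 km = -19.8°C, so T = 6.3°C.
Saturated to 3400 m: -6.9 × 0.9 km = -6.21°C, so T = 0.09°C.
Dry descent to 2600 m: +9.9 × 0.8 km = +7.92°C, so T = 8.01°C.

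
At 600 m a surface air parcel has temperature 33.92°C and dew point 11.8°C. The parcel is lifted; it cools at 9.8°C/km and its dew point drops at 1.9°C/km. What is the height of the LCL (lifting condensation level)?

3400 m

T and T_d converge at 9.8 − 1.9 = 7.9°C per km
Height above start = (33.92 − 11.8) / 7.9 = 2.8 km
LCL altitude = 600 m + 2800 m = 3400 m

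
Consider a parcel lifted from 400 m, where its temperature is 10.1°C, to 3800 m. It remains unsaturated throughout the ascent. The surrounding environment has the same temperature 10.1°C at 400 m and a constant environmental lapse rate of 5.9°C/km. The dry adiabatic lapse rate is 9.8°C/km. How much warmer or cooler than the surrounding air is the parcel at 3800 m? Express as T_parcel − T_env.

Parcel:
  From 400 m to 3800 m (dry): cools by 9.8 × 3.4 = 33.32°C, giving -23.22°C.
Environment:
  From 400 m to 3800 m (environment): cools by 5.9 × 3.4 = 20.06°C, giving -9.96°C.
T_parcel − T_env = -23.22 − (-9.96) = -13.26°C

-13.26°C (parcel cooler than environment)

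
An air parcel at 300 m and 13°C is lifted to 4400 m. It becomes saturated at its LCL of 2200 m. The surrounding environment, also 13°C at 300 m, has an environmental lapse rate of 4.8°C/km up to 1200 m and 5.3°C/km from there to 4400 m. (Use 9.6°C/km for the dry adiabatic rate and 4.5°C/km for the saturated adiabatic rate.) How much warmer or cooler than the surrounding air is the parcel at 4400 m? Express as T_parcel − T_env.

-6.86°C (parcel cooler than environment)

Parcel:
  300–2200 m, dry: Δz = 1.9 km ⇒ ΔT = -18.24°C; T = -5.24°C
  2200–4400 m, saturated: Δz = 2.2 km ⇒ ΔT = -9.9°C; T = -15.14°C
Environment:
  300–1200 m, environment, lower layer: Δz = 0.9 km ⇒ ΔT = -4.32°C; T = 8.68°C
  1200–4400 m, environment, upper layer: Δz = 3.2 km ⇒ ΔT = -16.96°C; T = -8.28°C
T_parcel − T_env = -15.14 − (-8.28) = -6.86°C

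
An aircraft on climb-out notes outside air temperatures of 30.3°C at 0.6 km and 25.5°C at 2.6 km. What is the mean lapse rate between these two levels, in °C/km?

2.4°C/km

Γ = −ΔT/Δz = (30.3 − 25.5) / (2600 − 600) m
  = 4.8°C / 2 km = 2.4°C/km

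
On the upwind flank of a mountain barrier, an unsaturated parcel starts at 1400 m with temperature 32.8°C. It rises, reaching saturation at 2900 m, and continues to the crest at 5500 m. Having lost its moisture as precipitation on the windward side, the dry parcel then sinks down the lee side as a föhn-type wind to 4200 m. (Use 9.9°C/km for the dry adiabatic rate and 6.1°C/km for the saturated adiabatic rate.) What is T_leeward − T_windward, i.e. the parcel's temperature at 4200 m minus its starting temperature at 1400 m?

-17.84°C

1400–2900 m, dry: Δz = 1.5 km ⇒ ΔT = -14.85°C; T = 17.95°C
2900–5500 m, saturated: Δz = 2.6 km ⇒ ΔT = -15.86°C; T = 2.09°C
5500–4200 m, dry descent: Δz = 1.3 km ⇒ ΔT = +12.87°C; T = 14.96°C
Net change vs windward start: 14.96 − 32.8 = -17.84°C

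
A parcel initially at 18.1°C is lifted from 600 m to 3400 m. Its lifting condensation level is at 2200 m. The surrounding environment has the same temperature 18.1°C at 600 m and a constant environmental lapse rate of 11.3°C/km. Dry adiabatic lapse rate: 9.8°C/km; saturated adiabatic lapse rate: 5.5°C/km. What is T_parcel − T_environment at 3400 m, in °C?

+9.36°C (parcel warmer than environment)

Parcel:
  600–2200 m, dry: Δz = 1.6 km ⇒ ΔT = -15.68°C; T = 2.42°C
  2200–3400 m, saturated: Δz = 1.2 km ⇒ ΔT = -6.6°C; T = -4.18°C
Environment:
  600–3400 m, environment: Δz = 2.8 km ⇒ ΔT = -31.64°C; T = -13.54°C
T_parcel − T_env = -4.18 − (-13.54) = +9.36°C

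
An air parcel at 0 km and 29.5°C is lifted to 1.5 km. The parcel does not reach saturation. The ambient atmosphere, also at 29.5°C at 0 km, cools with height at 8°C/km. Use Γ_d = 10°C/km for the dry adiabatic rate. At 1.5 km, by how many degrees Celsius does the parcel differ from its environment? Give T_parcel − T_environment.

Parcel:
  0 → 1500 m (dry, 10°C/km): ΔT = -10 × 1.5 = -15°C → T = 14.5°C
Environment:
  0 → 1500 m (environment, 8°C/km): ΔT = -8 × 1.5 = -12°C → T = 17.5°C
T_parcel − T_env = 14.5 − 17.5 = -3°C

-3°C (parcel cooler than environment)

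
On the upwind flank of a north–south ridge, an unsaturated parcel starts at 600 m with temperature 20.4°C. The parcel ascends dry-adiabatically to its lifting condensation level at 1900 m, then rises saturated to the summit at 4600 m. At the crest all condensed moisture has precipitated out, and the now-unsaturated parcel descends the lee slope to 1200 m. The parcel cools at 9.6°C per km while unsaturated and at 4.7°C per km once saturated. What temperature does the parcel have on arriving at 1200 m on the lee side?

From 600 m to 1900 m (dry): cools by 9.6 × 1.3 = 12.48°C, giving 7.92°C.
From 1900 m to 4600 m (saturated): cools by 4.7 × 2.7 = 12.69°C, giving -4.77°C.
From 4600 m to 1200 m (dry descent): warms by 9.6 × 3.4 = 32.64°C, giving 27.87°C.

27.87°C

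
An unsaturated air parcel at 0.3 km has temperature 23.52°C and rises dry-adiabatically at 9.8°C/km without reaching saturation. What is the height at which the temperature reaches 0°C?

2.7 km

Height above start = (23.52 − 0) / 9.8 = 2.4 km
Altitude = 300 m + 2400 m = 2700 m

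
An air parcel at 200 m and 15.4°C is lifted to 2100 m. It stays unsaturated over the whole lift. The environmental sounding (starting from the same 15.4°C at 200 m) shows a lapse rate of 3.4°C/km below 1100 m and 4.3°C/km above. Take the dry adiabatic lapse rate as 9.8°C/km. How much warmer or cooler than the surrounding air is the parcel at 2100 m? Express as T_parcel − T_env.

Parcel:
  From 200 m to 2100 m (dry): cools by 9.8 × 1.9 = 18.62°C, giving -3.22°C.
Environment:
  From 200 m to 1100 m (environment, lower layer): cools by 3.4 × 0.9 = 3.06°C, giving 12.34°C.
  From 1100 m to 2100 m (environment, upper layer): cools by 4.3 × 1 = 4.3°C, giving 8.04°C.
T_parcel − T_env = -3.22 − 8.04 = -11.26°C

-11.26°C (parcel cooler than environment)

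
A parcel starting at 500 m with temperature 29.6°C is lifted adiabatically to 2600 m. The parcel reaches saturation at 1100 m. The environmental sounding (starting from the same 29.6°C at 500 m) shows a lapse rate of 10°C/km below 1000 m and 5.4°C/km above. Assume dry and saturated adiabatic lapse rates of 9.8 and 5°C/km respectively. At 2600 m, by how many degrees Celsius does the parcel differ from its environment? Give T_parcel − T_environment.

Parcel:
  Dry to 1100 m: -9.8 × 0.6 km = -5.88°C, so T = 23.72°C.
  Saturated to 2600 m: -5 × 1.5 km = -7.5°C, so T = 16.22°C.
Environment:
  Environment, lower layer to 1000 m: -10 × 0.5 km = -5°C, so T = 24.6°C.
  Environment, upper layer to 2600 m: -5.4 × 1.6 km = -8.64°C, so T = 15.96°C.
T_parcel − T_env = 16.22 − 15.96 = +0.26°C

+0.26°C (parcel warmer than environment)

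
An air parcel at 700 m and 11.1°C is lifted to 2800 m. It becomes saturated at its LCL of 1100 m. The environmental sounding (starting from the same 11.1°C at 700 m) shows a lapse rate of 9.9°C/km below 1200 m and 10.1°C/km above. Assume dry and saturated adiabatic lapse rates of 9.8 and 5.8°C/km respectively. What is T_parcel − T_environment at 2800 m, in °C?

Parcel:
  700–1100 m, dry: Δz = 0.4 km ⇒ ΔT = -3.92°C; T = 7.18°C
  1100–2800 m, saturated: Δz = 1.7 km ⇒ ΔT = -9.86°C; T = -2.68°C
Environment:
  700–1200 m, environment, lower layer: Δz = 0.5 km ⇒ ΔT = -4.95°C; T = 6.15°C
  1200–2800 m, environment, upper layer: Δz = 1.6 km ⇒ ΔT = -16.16°C; T = -10.01°C
T_parcel − T_env = -2.68 − (-10.01) = +7.33°C

+7.33°C (parcel warmer than environment)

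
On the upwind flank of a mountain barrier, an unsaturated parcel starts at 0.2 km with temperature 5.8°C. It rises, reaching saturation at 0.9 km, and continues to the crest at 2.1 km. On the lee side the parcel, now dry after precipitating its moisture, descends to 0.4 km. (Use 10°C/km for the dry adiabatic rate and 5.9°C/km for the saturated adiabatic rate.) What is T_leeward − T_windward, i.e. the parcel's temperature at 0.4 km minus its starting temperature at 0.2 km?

From 200 m to 900 m (dry): cools by 10 × 0.7 = 7°C, giving -1.2°C.
From 900 m to 2100 m (saturated): cools by 5.9 × 1.2 = 7.08°C, giving -8.28°C.
From 2100 m to 400 m (dry descent): warms by 10 × 1.7 = 17°C, giving 8.72°C.
Net change vs windward start: 8.72 − 5.8 = +2.92°C

+2.92°C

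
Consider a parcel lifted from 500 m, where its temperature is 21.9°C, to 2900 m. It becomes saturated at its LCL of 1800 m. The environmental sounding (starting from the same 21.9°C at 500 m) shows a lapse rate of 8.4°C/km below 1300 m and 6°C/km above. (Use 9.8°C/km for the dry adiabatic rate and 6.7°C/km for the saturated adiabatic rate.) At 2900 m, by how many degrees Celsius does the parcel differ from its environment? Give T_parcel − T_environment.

Parcel:
  500 → 1800 m (dry, 9.8°C/km): ΔT = -9.8 × 1.3 = -12.74°C → T = 9.16°C
  1800 → 2900 m (saturated, 6.7°C/km): ΔT = -6.7 × 1.1 = -7.37°C → T = 1.79°C
Environment:
  500 → 1300 m (environment, lower layer, 8.4°C/km): ΔT = -8.4 × 0.8 = -6.72°C → T = 15.18°C
  1300 → 2900 m (environment, upper layer, 6°C/km): ΔT = -6 × 1.6 = -9.6°C → T = 5.58°C
T_parcel − T_env = 1.79 − 5.58 = -3.79°C

-3.79°C (parcel cooler than environment)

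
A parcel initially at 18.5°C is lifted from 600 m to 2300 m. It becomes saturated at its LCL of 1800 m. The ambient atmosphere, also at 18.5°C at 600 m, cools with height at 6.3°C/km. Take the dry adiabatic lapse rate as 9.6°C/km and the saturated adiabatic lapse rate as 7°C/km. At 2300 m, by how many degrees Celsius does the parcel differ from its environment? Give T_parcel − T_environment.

Parcel:
  Dry to 1800 m: -9.6 × 1.2 km = -11.52°C, so T = 6.98°C.
  Saturated to 2300 m: -7 × 0.5 km = -3.5°C, so T = 3.48°C.
Environment:
  Environment to 2300 m: -6.3 × 1.7 km = -10.71°C, so T = 7.79°C.
T_parcel − T_env = 3.48 − 7.79 = -4.31°C

-4.31°C (parcel cooler than environment)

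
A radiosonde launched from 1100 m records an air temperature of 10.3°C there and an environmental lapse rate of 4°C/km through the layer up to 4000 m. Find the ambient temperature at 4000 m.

From 1100 m to 4000 m (environmental): cools by 4 × 2.9 = 11.6°C, giving -1.3°C.

-1.3°C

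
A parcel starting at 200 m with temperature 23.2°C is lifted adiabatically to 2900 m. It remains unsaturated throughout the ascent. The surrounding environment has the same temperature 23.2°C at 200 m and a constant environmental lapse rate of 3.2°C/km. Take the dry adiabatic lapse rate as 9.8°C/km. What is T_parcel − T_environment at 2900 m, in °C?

-17.82°C (parcel cooler than environment)

Parcel:
  200–2900 m, dry: Δz = 2.7 km ⇒ ΔT = -26.46°C; T = -3.26°C
Environment:
  200–2900 m, environment: Δz = 2.7 km ⇒ ΔT = -8.64°C; T = 14.56°C
T_parcel − T_env = -3.26 − 14.56 = -17.82°C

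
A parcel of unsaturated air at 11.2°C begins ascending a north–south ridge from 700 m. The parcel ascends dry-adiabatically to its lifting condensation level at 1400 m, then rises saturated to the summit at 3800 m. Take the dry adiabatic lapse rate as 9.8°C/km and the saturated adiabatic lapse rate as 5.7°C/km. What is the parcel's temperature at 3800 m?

-9.34°C

700 → 1400 m (dry, 9.8°C/km): ΔT = -9.8 × 0.7 = -6.86°C → T = 4.34°C
1400 → 3800 m (saturated, 5.7°C/km): ΔT = -5.7 × 2.4 = -13.68°C → T = -9.34°C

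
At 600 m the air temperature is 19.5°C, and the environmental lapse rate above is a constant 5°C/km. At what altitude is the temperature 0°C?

4500 m

Height above start = (19.5 − 0) / 5 = 3.9 km
Altitude = 600 m + 3900 m = 4500 m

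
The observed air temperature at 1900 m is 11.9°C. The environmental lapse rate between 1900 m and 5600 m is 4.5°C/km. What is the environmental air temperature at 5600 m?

-4.75°C

Environmental to 5600 m: -4.5 × 3.7 km = -16.65°C, so T = -4.75°C.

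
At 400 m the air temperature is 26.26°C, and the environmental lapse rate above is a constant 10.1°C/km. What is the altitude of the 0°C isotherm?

3000 m

Height above start = (26.26 − 0) / 10.1 = 2.6 km
Altitude = 400 m + 2600 m = 3000 m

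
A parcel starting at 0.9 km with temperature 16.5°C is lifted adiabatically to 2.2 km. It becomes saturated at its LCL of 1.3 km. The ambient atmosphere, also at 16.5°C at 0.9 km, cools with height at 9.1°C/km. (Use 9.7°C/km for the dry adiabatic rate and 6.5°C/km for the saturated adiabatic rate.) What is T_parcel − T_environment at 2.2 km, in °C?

Parcel:
  Dry to 1300 m: -9.7 × 0.4 km = -3.88°C, so T = 12.62°C.
  Saturated to 2200 m: -6.5 × 0.9 km = -5.85°C, so T = 6.77°C.
Environment:
  Environment to 2200 m: -9.1 × 1.3 km = -11.83°C, so T = 4.67°C.
T_parcel − T_env = 6.77 − 4.67 = +2.1°C

+2.1°C (parcel warmer than environment)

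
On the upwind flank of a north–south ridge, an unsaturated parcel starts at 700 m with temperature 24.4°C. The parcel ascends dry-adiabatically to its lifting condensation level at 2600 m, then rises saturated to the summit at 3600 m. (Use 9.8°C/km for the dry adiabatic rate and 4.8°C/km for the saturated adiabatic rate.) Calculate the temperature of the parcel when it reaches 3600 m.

0.98°C

700–2600 m, dry: Δz = 1.9 km ⇒ ΔT = -18.62°C; T = 5.78°C
2600–3600 m, saturated: Δz = 1 km ⇒ ΔT = -4.8°C; T = 0.98°C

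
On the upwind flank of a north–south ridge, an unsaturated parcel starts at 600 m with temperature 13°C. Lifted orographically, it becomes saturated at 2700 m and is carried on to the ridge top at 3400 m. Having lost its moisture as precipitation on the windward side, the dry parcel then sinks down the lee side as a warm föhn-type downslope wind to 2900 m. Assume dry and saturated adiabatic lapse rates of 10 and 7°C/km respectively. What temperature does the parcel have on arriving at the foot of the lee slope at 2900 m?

-7.9°C

Dry to 2700 m: -10 × 2.1 km = -21°C, so T = -8°C.
Saturated to 3400 m: -7 × 0.7 km = -4.9°C, so T = -12.9°C.
Dry descent to 2900 m: +10 × 0.5 km = +5°C, so T = -7.9°C.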